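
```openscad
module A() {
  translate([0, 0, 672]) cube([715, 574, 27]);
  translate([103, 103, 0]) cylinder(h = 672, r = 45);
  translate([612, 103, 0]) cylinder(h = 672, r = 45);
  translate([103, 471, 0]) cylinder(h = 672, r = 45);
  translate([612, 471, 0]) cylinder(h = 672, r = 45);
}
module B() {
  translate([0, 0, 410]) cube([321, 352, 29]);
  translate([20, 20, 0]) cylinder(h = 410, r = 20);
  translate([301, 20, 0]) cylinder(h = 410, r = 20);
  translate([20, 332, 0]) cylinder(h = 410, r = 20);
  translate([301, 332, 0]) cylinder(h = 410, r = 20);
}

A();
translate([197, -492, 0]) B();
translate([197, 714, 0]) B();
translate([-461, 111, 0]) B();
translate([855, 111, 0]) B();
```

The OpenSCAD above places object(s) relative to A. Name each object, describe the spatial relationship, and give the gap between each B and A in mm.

A is a table. B is a stool. Four stools sit around the table at the −y, +y, −x, +x sides. The gap between each stool and the table is 140 mm.

Each stool's nearest face is 140 mm from the table's bounding box.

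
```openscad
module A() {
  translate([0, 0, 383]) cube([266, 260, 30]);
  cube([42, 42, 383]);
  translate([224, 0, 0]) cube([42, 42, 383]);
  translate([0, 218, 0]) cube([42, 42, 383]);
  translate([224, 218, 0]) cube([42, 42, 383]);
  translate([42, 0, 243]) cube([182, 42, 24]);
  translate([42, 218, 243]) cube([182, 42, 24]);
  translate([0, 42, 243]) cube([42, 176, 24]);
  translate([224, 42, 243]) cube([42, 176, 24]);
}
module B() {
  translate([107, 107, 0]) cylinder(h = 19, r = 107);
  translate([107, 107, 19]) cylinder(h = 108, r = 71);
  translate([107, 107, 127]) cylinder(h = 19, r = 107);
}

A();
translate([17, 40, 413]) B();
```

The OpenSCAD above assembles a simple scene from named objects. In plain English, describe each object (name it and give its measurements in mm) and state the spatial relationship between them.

A is a four-legged stool. The seat is 266×260 mm, 30 mm thick, top at z = 413 mm. It stands on four square legs, each 42×42 mm in cross-section, from z = 0 to the seat underside, each flush with a corner of the seat. Four stretchers, 42 mm wide and 24 mm tall, connect adjacent legs with their undersides at z = 243 mm, each running between the inner faces of the legs it joins and aligned with the legs' outer faces on the other axis.

B is a spool: two coaxial disc flanges of radius 107 mm and thickness 19 mm, joined by a core cylinder of radius 71 mm and height 108 mm. The lower flange rests on z = 0 and the three cylinders share a vertical axis.

The spool is on top of the stool.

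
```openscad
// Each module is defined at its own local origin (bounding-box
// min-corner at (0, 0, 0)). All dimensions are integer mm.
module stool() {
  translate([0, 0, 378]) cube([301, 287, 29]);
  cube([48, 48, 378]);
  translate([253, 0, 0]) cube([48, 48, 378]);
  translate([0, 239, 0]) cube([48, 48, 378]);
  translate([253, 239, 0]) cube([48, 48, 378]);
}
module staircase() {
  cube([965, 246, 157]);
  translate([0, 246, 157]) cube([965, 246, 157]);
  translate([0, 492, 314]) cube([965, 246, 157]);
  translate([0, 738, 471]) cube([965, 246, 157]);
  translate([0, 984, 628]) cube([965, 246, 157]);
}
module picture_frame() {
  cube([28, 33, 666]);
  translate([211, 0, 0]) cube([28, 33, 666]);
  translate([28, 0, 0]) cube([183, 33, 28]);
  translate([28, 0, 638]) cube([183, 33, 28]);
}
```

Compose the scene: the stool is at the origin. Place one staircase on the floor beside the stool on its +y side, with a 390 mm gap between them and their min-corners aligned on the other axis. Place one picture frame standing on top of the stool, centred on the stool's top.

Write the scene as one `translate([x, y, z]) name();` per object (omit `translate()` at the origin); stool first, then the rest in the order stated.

stool();
translate([0, 677, 0]) staircase();
translate([31, 127, 407]) picture_frame();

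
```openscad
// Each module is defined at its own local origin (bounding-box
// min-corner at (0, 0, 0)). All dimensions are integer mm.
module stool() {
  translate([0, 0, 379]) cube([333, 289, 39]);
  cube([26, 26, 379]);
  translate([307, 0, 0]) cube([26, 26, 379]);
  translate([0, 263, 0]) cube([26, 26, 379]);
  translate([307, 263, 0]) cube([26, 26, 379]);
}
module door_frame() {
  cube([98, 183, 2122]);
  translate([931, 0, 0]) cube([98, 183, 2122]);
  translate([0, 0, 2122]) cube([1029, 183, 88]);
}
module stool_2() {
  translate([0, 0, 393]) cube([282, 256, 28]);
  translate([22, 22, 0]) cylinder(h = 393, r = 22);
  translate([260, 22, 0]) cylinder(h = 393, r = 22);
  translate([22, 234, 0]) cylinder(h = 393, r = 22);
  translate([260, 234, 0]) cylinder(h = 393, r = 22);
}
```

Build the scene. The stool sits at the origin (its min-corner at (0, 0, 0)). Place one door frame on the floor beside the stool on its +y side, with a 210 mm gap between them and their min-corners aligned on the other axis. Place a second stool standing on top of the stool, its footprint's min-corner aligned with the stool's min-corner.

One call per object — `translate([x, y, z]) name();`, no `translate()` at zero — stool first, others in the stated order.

stool();
translate([0, 499, 0]) door_frame();
translate([0, 0, 418]) stool_2();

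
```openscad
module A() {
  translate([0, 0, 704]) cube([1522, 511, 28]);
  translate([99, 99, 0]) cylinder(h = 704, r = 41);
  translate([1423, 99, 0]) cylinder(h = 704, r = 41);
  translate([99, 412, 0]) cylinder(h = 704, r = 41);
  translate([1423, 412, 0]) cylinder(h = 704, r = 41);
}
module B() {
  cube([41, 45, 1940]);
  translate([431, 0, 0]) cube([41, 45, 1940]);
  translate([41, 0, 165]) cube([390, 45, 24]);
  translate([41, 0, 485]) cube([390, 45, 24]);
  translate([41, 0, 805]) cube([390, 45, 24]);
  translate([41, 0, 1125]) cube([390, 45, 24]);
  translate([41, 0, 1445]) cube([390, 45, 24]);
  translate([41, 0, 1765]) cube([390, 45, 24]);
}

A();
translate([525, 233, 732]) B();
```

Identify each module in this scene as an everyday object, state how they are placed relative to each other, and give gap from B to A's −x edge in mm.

The ladder's min-x is at 525; the table's min-x is 0; gap = 525 mm.

A is a table. B is a ladder. The ladder is on top of the table, centred. The gap from the ladder to the table's −x edge is 525 mm.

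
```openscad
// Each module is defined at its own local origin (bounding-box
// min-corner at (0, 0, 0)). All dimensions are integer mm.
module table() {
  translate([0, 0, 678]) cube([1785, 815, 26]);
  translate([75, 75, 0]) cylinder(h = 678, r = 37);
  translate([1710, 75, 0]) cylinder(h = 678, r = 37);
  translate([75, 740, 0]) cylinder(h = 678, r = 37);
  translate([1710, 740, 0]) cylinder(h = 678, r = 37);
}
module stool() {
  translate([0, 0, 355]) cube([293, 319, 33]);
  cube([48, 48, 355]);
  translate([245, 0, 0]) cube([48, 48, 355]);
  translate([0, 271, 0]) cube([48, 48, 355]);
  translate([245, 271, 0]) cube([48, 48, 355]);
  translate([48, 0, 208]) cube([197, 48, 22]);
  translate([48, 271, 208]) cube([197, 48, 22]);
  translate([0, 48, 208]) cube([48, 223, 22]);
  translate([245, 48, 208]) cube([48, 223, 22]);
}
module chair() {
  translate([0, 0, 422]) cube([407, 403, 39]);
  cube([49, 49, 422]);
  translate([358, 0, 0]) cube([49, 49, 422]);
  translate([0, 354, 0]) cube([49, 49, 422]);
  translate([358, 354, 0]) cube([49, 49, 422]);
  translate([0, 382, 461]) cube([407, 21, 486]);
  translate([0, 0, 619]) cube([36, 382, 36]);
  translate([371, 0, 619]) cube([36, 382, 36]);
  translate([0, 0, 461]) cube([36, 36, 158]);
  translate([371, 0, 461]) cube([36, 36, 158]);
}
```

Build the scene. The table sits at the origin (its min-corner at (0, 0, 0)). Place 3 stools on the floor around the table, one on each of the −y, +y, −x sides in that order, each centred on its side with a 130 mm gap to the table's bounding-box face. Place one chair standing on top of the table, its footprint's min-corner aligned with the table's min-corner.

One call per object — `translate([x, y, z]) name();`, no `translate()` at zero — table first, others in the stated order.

table();
translate([746, -449, 0]) stool();
translate([746, 945, 0]) stool();
translate([-423, 248, 0]) stool();
translate([0, 0, 704]) chair();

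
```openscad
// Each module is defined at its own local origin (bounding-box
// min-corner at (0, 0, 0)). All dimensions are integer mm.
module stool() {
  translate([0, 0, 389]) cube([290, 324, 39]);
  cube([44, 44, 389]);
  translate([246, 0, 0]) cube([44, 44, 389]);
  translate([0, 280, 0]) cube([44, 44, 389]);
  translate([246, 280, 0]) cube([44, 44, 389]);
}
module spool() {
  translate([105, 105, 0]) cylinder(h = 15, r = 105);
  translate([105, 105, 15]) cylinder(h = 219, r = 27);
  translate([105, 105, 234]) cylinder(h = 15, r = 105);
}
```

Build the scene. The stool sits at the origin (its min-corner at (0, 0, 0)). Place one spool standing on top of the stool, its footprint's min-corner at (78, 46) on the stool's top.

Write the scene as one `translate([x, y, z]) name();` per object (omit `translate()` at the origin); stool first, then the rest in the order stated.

stool();
translate([78, 46, 428]) spool();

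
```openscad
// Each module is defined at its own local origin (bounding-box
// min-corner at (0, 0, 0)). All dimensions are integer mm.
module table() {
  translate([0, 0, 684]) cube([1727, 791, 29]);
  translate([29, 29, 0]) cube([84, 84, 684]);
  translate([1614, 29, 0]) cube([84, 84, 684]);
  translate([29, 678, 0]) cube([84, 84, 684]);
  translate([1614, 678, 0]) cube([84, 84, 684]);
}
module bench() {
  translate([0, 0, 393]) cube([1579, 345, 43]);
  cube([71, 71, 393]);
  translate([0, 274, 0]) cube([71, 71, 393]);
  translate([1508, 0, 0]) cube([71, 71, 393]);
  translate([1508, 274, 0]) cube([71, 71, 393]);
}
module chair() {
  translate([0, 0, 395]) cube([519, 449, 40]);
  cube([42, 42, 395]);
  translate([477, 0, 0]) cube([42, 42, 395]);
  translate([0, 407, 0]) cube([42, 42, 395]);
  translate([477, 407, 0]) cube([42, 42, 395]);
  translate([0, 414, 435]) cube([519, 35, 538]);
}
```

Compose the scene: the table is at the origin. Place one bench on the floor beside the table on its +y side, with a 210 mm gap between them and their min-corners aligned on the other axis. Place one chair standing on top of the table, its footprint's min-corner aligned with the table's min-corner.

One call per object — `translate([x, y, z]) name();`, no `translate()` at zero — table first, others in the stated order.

table();
translate([0, 1001, 0]) bench();
translate([0, 0, 713]) chair();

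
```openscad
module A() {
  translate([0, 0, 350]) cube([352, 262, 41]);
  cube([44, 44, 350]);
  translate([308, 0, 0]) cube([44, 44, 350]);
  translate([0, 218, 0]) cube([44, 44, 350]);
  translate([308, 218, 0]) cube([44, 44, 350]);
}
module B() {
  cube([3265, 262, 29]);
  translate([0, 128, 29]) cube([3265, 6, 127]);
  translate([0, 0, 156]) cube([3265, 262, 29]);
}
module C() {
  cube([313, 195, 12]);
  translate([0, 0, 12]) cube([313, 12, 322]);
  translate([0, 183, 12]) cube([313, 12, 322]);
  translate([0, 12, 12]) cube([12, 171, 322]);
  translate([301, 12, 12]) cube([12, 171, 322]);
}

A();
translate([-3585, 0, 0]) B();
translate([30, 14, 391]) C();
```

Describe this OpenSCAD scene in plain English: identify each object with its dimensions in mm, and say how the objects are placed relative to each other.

A is a four-legged stool. The seat is 352×262 mm, 41 mm thick, top at z = 391 mm. It stands on four square legs, each 44×44 mm in cross-section, from z = 0 to the seat underside, each flush with a corner of the seat.

B is an I-beam lying along x, 3265 mm long. Overall section height 185 mm. Two flanges 262 mm wide (y) and 29 mm thick, one on the floor and one at the top; a web 6 mm thick runs between them, centred on the flange width.

C is an open-topped rectangular box: outside dimensions 313×195×334 mm, with a uniform wall and base thickness of 12 mm. The base is a full 313×195 slab on the floor; four walls sit on top of the base. The front and back walls (the −y and +y sides) span the full width; the two side walls fit between them.

The I-beam is on the floor beside the stool on its −x side. The open box is on top of the stool.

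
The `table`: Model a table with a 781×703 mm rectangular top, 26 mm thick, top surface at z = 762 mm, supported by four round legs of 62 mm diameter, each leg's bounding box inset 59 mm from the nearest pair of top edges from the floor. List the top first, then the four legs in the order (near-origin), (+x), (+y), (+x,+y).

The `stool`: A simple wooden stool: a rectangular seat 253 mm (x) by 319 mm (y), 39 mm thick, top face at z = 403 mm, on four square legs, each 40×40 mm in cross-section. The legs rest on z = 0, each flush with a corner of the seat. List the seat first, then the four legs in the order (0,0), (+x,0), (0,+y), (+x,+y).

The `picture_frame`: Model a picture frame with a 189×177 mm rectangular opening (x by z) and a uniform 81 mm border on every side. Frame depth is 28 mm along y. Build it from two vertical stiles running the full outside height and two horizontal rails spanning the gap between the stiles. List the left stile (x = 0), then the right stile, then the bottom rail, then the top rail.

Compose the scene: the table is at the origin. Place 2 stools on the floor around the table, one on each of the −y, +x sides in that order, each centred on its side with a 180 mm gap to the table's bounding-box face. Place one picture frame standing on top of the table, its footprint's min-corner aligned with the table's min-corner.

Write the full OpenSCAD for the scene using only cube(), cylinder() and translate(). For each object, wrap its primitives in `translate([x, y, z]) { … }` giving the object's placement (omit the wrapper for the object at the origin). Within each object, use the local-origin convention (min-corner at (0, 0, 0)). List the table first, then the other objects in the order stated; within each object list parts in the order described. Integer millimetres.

translate([0, 0, 736]) cube([781, 703, 26]);
translate([90, 90, 0]) cylinder(h = 736, r = 31);
translate([691, 90, 0]) cylinder(h = 736, r = 31);
translate([90, 613, 0]) cylinder(h = 736, r = 31);
translate([691, 613, 0]) cylinder(h = 736, r = 31);
translate([264, -499, 0]) {
  translate([0, 0, 364]) cube([253, 319, 39]);
  cube([40, 40, 364]);
  translate([213, 0, 0]) cube([40, 40, 364]);
  translate([0, 279, 0]) cube([40, 40, 364]);
  translate([213, 279, 0]) cube([40, 40, 364]);
}
translate([961, 192, 0]) {
  translate([0, 0, 364]) cube([253, 319, 39]);
  cube([40, 40, 364]);
  translate([213, 0, 0]) cube([40, 40, 364]);
  translate([0, 279, 0]) cube([40, 40, 364]);
  translate([213, 279, 0]) cube([40, 40, 364]);
}
translate([0, 0, 762]) {
  cube([81, 28, 339]);
  translate([270, 0, 0]) cube([81, 28, 339]);
  translate([81, 0, 0]) cube([189, 28, 81]);
  translate([81, 0, 258]) cube([189, 28, 81]);
}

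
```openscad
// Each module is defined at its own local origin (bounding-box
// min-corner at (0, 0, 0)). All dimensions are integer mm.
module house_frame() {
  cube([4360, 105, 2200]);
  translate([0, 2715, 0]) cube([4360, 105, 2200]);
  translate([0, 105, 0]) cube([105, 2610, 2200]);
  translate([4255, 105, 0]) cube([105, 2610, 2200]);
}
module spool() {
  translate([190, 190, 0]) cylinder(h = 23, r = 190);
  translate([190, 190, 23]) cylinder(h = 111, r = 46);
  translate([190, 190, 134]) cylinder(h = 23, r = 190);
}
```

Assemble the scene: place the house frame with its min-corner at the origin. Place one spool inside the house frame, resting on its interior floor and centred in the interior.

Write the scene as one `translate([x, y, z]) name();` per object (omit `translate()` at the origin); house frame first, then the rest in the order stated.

house_frame();
translate([1990, 1220, 0]) spool();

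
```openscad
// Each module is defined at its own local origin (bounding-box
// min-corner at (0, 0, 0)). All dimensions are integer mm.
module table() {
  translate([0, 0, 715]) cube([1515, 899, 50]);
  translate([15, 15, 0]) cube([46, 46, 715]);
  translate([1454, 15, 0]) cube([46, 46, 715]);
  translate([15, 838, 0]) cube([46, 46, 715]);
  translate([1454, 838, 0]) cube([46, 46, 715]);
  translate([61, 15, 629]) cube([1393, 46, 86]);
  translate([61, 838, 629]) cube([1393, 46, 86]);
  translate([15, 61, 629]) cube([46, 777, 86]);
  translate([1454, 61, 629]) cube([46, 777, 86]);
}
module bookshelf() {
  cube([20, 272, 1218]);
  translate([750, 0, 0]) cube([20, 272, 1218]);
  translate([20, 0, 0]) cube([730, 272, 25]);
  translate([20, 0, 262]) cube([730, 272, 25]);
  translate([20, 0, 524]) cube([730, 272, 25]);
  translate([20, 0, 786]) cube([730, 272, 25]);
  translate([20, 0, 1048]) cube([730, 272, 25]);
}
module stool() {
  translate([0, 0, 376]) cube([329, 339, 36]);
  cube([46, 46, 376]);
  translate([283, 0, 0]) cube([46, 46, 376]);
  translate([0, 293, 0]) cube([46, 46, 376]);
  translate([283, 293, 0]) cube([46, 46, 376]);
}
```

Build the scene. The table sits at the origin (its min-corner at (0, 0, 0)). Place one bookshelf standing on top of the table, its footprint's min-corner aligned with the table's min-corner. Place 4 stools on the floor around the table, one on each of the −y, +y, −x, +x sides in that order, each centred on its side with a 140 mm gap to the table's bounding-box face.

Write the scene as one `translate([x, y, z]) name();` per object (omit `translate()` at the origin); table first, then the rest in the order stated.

table();
translate([0, 0, 765]) bookshelf();
translate([593, -479, 0]) stool();
translate([593, 1039, 0]) stool();
translate([-469, 280, 0]) stool();
translate([1655, 280, 0]) stool();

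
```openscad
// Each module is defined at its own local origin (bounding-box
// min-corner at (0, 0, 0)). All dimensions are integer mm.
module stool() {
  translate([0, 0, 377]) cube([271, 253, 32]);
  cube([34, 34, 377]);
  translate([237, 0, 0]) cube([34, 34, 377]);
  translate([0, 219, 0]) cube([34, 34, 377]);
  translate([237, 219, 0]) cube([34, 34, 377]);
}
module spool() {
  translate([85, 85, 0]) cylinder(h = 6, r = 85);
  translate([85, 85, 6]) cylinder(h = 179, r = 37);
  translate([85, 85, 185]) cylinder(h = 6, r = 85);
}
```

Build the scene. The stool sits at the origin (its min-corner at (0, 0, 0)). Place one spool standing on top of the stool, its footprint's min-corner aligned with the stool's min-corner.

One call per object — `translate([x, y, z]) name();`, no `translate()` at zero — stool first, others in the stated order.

stool();
translate([0, 0, 409]) spool();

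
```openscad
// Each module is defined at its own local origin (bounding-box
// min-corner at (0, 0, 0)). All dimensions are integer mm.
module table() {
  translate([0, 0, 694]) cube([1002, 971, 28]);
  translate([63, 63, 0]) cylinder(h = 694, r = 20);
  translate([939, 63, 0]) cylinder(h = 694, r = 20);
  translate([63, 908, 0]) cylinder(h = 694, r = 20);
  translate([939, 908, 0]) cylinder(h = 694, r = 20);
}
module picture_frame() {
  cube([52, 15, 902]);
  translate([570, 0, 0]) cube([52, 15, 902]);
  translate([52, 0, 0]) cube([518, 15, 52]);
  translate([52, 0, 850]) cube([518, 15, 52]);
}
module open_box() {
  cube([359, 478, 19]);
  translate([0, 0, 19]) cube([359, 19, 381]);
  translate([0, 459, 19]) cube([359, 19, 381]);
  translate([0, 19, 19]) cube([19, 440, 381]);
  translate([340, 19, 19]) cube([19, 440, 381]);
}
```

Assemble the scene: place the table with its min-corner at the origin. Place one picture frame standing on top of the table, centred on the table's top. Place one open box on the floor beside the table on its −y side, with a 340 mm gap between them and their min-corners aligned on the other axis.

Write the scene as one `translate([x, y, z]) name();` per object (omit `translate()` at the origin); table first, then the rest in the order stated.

table();
translate([190, 478, 722]) picture_frame();
translate([0, -818, 0]) open_box();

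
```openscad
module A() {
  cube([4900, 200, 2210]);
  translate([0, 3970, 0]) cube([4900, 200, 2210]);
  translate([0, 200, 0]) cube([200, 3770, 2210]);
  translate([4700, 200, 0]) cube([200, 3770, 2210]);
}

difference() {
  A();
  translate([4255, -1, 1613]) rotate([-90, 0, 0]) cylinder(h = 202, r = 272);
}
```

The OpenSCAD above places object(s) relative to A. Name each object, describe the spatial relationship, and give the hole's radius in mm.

A is a house frame. The house frame has a circular hole through its front wall. The hole's radius is 272 mm.

The subtracted cylinder has r = 272 mm.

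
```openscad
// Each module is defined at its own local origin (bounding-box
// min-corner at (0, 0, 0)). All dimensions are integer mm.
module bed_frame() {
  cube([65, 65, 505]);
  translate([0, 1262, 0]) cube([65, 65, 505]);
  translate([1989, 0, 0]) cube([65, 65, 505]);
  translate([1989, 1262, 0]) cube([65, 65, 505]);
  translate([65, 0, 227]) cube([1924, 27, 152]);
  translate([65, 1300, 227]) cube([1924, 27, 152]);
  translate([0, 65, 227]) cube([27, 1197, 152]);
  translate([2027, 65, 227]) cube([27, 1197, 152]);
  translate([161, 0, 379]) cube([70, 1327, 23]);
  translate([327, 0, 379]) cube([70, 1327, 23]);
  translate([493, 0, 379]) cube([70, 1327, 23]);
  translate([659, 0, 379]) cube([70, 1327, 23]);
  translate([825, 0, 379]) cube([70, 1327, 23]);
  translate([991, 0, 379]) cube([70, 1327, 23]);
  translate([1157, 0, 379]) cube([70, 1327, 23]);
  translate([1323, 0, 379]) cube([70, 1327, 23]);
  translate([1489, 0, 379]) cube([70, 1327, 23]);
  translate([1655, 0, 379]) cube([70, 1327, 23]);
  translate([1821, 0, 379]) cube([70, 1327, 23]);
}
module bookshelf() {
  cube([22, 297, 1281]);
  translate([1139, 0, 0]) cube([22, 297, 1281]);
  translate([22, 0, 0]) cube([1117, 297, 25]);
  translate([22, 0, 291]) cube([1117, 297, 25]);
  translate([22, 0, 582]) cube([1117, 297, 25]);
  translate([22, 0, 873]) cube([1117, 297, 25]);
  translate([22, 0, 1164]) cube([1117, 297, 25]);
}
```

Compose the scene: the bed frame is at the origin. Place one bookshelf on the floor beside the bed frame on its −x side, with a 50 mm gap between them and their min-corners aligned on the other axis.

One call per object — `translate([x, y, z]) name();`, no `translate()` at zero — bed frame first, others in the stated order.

bed_frame();
translate([-1211, 0, 0]) bookshelf();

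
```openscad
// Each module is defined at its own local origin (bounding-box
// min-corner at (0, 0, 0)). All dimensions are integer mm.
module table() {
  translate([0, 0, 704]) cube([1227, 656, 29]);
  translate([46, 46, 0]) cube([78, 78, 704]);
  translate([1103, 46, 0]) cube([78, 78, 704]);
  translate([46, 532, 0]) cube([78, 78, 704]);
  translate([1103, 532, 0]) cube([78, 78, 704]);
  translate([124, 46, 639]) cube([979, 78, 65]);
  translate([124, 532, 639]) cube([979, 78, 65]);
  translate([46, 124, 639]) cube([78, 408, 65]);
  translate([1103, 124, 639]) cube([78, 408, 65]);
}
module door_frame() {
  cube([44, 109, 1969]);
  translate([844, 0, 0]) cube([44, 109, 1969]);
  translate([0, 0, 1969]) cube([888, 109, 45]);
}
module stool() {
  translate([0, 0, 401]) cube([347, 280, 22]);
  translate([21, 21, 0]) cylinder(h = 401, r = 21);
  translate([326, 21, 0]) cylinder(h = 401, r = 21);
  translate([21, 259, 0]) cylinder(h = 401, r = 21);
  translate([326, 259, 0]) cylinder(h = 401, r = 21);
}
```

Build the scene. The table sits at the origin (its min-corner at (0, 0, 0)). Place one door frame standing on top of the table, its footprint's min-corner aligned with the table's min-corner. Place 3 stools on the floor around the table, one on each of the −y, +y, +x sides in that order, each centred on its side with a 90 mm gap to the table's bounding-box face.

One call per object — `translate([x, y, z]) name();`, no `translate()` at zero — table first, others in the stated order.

table();
translate([0, 0, 733]) door_frame();
translate([440, -370, 0]) stool();
translate([440, 746, 0]) stool();
translate([1317, 188, 0]) stool();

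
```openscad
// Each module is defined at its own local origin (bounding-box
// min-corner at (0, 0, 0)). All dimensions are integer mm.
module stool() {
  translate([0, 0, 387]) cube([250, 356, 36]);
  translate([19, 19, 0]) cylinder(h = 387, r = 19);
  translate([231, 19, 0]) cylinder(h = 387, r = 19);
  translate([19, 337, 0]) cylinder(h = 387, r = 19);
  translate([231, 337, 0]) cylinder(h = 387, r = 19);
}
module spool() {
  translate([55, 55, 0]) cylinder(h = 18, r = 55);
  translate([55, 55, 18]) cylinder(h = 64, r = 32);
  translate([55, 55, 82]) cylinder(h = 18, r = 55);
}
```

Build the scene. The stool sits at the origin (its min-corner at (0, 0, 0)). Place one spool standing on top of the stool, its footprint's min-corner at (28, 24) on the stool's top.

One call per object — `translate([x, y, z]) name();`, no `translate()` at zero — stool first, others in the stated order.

stool();
translate([28, 24, 423]) spool();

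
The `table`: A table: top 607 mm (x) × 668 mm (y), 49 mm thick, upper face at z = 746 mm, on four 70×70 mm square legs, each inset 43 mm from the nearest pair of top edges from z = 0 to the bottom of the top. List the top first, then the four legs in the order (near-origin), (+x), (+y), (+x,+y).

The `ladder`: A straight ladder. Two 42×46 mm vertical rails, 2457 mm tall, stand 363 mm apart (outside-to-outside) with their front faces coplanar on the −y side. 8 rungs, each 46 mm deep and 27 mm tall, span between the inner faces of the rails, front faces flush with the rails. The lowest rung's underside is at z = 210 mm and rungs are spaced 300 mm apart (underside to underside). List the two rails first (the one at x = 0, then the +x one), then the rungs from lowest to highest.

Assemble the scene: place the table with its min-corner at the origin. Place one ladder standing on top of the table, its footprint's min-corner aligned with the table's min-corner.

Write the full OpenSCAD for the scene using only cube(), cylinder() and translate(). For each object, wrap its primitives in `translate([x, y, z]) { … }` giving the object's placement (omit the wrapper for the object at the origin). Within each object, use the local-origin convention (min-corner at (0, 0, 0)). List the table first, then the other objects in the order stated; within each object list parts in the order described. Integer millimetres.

translate([0, 0, 697]) cube([607, 668, 49]);
translate([43, 43, 0]) cube([70, 70, 697]);
translate([494, 43, 0]) cube([70, 70, 697]);
translate([43, 555, 0]) cube([70, 70, 697]);
translate([494, 555, 0]) cube([70, 70, 697]);
translate([0, 0, 746]) {
  cube([42, 46, 2457]);
  translate([321, 0, 0]) cube([42, 46, 2457]);
  translate([42, 0, 210]) cube([279, 46, 27]);
  translate([42, 0, 510]) cube([279, 46, 27]);
  translate([42, 0, 810]) cube([279, 46, 27]);
  translate([42, 0, 1110]) cube([279, 46, 27]);
  translate([42, 0, 1410]) cube([279, 46, 27]);
  translate([42, 0, 1710]) cube([279, 46, 27]);
  translate([42, 0, 2010]) cube([279, 46, 27]);
  translate([42, 0, 2310]) cube([279, 46, 27]);
}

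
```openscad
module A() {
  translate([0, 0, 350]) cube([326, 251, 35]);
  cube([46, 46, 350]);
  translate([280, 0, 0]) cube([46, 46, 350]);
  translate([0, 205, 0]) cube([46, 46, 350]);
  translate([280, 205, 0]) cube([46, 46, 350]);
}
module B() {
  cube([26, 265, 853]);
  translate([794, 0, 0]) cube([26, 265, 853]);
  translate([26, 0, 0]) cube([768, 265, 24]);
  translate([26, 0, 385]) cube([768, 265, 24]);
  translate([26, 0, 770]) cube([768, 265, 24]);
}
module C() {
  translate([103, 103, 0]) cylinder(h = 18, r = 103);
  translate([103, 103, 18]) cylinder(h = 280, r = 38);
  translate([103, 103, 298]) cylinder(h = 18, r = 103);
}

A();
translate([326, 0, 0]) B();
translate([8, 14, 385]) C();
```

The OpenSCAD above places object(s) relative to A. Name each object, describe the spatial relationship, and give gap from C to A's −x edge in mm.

A is a stool. B is a bookshelf. C is a spool. The bookshelf is against the stool's +x side, with their −y faces flush. The spool is on top of the stool. The gap from the spool to the stool's −x edge is 8 mm.

The spool's min-x is at 8; the stool's min-x is 0; gap = 8 mm.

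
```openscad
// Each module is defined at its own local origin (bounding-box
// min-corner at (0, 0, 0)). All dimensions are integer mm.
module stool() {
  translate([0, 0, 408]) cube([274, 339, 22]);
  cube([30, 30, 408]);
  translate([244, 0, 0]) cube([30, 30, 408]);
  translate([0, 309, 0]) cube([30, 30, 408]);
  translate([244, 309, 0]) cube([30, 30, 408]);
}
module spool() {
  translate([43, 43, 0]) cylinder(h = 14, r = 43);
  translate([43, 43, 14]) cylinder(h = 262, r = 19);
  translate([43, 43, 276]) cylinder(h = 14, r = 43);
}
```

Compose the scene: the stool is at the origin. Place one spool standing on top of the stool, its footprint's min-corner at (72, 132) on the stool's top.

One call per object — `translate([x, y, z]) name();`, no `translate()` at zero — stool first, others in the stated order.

stool();
translate([72, 132, 430]) spool();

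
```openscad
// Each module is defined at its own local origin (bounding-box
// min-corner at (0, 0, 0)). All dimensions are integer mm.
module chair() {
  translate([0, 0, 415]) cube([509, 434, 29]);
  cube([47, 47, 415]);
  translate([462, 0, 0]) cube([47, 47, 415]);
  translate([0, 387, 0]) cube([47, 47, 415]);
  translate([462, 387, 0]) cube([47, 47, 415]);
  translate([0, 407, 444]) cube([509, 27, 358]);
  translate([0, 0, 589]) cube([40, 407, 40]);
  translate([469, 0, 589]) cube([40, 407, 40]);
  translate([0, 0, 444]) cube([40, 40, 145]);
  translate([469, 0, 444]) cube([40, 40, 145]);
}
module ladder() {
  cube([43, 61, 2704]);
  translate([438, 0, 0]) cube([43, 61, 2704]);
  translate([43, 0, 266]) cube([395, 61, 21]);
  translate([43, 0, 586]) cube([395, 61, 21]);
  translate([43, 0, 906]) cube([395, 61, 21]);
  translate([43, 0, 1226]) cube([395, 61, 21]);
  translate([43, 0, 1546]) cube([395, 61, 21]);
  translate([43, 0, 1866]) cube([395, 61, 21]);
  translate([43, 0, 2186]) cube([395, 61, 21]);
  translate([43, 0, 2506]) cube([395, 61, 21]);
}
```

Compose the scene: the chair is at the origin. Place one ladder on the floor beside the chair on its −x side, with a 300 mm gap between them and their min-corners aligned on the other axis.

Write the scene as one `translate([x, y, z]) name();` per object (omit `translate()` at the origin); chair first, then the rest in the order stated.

chair();
translate([-781, 0, 0]) ladder();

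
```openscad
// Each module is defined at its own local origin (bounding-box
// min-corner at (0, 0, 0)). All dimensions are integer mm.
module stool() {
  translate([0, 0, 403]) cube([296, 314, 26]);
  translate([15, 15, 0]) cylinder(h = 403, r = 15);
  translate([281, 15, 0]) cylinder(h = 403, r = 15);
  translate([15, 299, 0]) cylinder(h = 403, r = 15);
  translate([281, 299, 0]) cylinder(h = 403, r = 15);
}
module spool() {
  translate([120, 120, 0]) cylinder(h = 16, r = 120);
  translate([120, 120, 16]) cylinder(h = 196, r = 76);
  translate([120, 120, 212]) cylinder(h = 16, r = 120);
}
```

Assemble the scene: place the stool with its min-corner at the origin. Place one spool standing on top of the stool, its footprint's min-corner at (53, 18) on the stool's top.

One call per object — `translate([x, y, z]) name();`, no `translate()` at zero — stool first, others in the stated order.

stool();
translate([53, 18, 429]) spool();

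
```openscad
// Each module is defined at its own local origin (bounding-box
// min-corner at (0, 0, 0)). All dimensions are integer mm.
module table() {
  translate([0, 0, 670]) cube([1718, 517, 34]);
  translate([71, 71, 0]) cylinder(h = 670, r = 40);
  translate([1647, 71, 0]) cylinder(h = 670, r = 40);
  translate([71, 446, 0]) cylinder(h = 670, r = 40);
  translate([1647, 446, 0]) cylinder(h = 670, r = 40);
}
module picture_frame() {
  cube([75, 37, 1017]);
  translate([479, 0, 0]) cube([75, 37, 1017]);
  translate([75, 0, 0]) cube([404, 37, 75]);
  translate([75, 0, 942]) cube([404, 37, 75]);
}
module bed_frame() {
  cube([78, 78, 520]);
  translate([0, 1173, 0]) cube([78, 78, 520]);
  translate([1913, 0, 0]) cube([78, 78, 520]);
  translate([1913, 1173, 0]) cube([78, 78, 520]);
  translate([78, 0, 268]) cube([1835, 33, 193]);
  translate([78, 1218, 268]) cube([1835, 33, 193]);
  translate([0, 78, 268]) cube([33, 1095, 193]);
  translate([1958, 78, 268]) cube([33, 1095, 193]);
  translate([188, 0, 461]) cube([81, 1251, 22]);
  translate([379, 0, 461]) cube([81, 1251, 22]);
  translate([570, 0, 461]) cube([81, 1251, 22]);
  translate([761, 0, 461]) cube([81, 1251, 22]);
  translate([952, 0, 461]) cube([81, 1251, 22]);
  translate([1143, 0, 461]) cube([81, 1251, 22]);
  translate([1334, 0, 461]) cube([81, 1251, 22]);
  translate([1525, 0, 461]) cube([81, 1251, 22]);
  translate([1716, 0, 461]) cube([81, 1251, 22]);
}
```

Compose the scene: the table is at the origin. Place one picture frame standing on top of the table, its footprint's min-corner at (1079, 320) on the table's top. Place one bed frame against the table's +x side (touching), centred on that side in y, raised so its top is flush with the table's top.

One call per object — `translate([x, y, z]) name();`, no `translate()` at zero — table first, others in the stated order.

table();
translate([1079, 320, 704]) picture_frame();
translate([1718, -367, 184]) bed_frame();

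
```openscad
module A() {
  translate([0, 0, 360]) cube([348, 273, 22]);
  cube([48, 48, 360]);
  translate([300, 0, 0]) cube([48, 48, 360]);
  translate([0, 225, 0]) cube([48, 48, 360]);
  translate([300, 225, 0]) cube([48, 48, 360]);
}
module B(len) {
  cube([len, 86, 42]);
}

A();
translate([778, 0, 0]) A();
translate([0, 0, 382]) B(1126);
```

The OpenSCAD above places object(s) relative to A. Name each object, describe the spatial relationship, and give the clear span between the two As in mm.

A is a stool. B is a beam. A beam spans the tops of two stools. The clear span between the two stools is 430 mm.

Second stool starts at x = 778; first ends at x = 348; clear span = 778 − 348 = 430 mm.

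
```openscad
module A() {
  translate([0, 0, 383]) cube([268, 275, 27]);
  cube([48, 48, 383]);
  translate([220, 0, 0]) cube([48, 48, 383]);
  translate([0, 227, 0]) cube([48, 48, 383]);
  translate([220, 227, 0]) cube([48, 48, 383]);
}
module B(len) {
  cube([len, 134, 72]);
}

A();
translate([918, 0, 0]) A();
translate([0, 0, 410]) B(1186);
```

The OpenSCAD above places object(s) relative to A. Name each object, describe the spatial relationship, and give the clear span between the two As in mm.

Second stool starts at x = 918; first ends at x = 268; clear span = 918 − 268 = 650 mm.

A is a stool. B is a beam. A beam spans the tops of two stools. The clear span between the two stools is 650 mm.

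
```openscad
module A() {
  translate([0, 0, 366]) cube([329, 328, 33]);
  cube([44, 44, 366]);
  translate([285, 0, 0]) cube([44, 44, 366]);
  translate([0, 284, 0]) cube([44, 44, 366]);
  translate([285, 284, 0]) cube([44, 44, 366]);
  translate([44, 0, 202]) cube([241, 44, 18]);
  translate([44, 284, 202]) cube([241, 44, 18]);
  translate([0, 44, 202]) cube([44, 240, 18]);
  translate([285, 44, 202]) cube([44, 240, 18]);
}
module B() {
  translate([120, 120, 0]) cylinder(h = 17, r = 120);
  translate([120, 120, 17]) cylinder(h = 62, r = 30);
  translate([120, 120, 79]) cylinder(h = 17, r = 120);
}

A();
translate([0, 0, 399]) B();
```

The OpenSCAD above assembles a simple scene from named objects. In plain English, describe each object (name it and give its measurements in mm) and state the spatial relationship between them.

A is a four-legged stool. The seat is 329×328 mm, 33 mm thick, top at z = 399 mm. It stands on four square legs, each 44×44 mm in cross-section, from z = 0 to the seat underside, each flush with a corner of the seat. Four stretchers, 44 mm wide and 18 mm tall, connect adjacent legs with their undersides at z = 202 mm, each running between the inner faces of the legs it joins and aligned with the legs' outer faces on the other axis.

B is a spool: two coaxial disc flanges of radius 120 mm and thickness 17 mm, joined by a core cylinder of radius 30 mm and height 62 mm. The lower flange rests on z = 0 and the three cylinders share a vertical axis.

The spool is on top of the stool.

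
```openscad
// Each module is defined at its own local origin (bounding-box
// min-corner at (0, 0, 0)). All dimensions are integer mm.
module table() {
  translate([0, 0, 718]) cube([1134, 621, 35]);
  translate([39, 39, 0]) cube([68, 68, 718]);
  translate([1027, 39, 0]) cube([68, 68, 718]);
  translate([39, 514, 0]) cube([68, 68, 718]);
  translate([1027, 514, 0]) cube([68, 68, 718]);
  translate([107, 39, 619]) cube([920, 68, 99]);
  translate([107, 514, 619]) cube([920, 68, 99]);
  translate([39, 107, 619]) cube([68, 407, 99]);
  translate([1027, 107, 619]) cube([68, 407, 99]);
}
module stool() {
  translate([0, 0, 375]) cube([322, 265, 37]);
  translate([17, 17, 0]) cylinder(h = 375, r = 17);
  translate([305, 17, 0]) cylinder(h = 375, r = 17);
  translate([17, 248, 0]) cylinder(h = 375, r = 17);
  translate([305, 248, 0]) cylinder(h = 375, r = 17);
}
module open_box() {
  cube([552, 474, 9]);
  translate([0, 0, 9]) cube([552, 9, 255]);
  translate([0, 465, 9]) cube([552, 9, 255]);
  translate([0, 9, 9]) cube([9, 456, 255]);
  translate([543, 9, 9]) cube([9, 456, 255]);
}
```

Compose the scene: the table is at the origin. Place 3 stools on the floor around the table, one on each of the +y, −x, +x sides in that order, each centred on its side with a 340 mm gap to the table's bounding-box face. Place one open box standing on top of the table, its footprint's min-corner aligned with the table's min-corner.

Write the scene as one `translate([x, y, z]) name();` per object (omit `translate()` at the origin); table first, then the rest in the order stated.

table();
translate([406, 961, 0]) stool();
translate([-662, 178, 0]) stool();
translate([1474, 178, 0]) stool();
translate([0, 0, 753]) open_box();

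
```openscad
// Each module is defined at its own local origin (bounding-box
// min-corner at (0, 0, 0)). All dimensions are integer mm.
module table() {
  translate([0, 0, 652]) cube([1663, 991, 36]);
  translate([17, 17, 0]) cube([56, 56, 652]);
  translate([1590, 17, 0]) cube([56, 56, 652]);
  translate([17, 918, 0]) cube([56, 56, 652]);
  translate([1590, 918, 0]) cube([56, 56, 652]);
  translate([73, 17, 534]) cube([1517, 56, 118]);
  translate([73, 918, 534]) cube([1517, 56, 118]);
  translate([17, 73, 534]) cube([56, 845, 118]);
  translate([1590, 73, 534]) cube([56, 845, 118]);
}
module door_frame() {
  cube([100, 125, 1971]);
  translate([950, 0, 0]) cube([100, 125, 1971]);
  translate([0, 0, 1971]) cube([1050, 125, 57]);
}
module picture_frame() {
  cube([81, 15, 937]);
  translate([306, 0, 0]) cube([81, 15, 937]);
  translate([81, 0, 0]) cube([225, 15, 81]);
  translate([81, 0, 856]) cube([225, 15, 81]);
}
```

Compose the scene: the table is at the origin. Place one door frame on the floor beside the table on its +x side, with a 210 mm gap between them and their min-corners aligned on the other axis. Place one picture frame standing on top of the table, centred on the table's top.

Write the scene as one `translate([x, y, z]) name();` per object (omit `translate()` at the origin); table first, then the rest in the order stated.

table();
translate([1873, 0, 0]) door_frame();
translate([638, 488, 688]) picture_frame();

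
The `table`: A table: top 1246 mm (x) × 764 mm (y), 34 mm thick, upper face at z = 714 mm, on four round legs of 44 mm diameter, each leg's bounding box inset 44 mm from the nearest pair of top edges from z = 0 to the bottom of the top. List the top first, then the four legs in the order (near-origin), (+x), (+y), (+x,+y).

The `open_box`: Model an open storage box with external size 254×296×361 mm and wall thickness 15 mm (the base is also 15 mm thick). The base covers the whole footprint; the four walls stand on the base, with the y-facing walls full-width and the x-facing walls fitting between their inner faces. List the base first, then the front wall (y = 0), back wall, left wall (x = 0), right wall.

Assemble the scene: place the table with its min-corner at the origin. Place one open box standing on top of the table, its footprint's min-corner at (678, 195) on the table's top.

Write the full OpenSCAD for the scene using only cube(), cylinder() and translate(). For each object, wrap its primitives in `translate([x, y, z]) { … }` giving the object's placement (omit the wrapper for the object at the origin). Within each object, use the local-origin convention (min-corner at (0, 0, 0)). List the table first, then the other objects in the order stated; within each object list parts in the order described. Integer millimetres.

translate([0, 0, 680]) cube([1246, 764, 34]);
translate([66, 66, 0]) cylinder(h = 680, r = 22);
translate([1180, 66, 0]) cylinder(h = 680, r = 22);
translate([66, 698, 0]) cylinder(h = 680, r = 22);
translate([1180, 698, 0]) cylinder(h = 680, r = 22);
translate([678, 195, 714]) {
  cube([254, 296, 15]);
  translate([0, 0, 15]) cube([254, 15, 346]);
  translate([0, 281, 15]) cube([254, 15, 346]);
  translate([0, 15, 15]) cube([15, 266, 346]);
  translate([239, 15, 15]) cube([15, 266, 346]);
}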